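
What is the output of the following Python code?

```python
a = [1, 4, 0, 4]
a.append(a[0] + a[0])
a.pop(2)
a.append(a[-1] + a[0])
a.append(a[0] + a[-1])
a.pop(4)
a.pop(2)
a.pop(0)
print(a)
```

[4, 2, 4]

append a[0]+a[0] = 1+1 = 2 → [1, 4, 0, 4, 2]
pop(2) removes 0 → [1, 4, 4, 2]
append a[-1]+a[0] = 2+1 = 3 → [1, 4, 4, 2, 3]
append a[0]+a[-1] = 1+3 = 4 → [1, 4, 4, 2, 3, 4]
pop(4) removes 3 → [1, 4, 4, 2, 4]
pop(2) removes 4 → [1, 4, 2, 4]
pop(0) removes 1 → [4, 2, 4]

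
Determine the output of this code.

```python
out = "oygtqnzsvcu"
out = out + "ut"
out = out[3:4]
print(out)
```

t

+ 'ut' → 'oygtqnzsvcuut'
slice [3:4] → 't'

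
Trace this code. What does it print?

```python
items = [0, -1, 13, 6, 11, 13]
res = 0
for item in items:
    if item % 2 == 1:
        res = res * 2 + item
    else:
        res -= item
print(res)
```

55

item=0: not odd, res = 0-0 = 0
item=-1: odd, res = 0*2+(-1) = -1
item=13: odd, res = (-1)*2+13 = 11
item=6: not odd, res = 11-6 = 5
item=11: odd, res = 5*2+11 = 21
item=13: odd, res = 21*2+13 = 55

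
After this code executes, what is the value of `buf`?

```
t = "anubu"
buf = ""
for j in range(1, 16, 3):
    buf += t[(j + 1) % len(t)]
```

'uabnu'

j=1: add t[2]='u' → 'u'
j=4: add t[0]='a' → 'ua'
j=7: add t[3]='b' → 'uab'
j=10: add t[1]='n' → 'uabn'
j=13: add t[4]='u' → 'uabnu'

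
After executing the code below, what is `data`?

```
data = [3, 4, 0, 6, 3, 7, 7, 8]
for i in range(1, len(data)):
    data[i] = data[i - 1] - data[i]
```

[3, -1, -1, -7, -10, -17, -24, -32]

i=1: data[1] = 3-4 = -1 → [3, -1, 0, 6, 3, 7, 7, 8]
i=2: data[2] = (-1)-0 = -1 → [3, -1, -1, 6, 3, 7, 7, 8]
i=3: data[3] = (-1)-6 = -7 → [3, -1, -1, -7, 3, 7, 7, 8]
i=4: data[4] = (-7)-3 = -10 → [3, -1, -1, -7, -10, 7, 7, 8]
i=5: data[5] = (-10)-7 = -17 → [3, -1, -1, -7, -10, -17, 7, 8]
i=6: data[6] = (-17)-7 = -24 → [3, -1, -1, -7, -10, -17, -24, 8]
i=7: data[7] = (-24)-8 = -32 → [3, -1, -1, -7, -10, -17, -24, -32]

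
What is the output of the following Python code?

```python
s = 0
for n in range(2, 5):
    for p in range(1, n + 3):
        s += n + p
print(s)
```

n=2,p=1: s = 0+3 = 3
n=2,p=2: s = 3+4 = 7
n=2,p=3: s = 7+5 = 12
n=2,p=4: s = 12+6 = 18
n=3,p=1: s = 18+4 = 22
n=3,p=2: s = 22+5 = 27
n=3,p=3: s = 27+6 = 33
n=3,p=4: s = 33+7 = 40
n=3,p=5: s = 40+8 = 48
n=4,p=1: s = 48+5 = 53
n=4,p=2: s = 53+6 = 59
n=4,p=3: s = 59+7 = 66
n=4,p=4: s = 66+8 = 74
n=4,p=5: s = 74+9 = 83
n=4,p=6: s = 83+10 = 93

93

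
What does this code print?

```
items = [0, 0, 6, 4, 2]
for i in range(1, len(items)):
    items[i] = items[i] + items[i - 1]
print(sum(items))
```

i=1: items[1] = 0+0 = 0 → [0, 0, 6, 4, 2]
i=2: items[2] = 6+0 = 6 → [0, 0, 6, 4, 2]
i=3: items[3] = 4+6 = 10 → [0, 0, 6, 10, 2]
i=4: items[4] = 2+10 = 12 → [0, 0, 6, 10, 12]
sum = 28

28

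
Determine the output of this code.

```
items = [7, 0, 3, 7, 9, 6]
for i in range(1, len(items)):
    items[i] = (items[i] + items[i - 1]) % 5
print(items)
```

[7, 2, 0, 2, 1, 2]

i=1: items[1] = (0+7)%5 = 2 → [7, 2, 3, 7, 9, 6]
i=2: items[2] = (3+2)%5 = 0 → [7, 2, 0, 7, 9, 6]
i=3: items[3] = (7+0)%5 = 2 → [7, 2, 0, 2, 9, 6]
i=4: items[4] = (9+2)%5 = 1 → [7, 2, 0, 2, 1, 6]
i=5: items[5] = (6+1)%5 = 2 → [7, 2, 0, 2, 1, 2]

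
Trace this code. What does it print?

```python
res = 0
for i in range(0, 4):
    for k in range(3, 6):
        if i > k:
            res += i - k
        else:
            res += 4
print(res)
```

48

i=0,k=3: not 0>3, res = 0+4 = 4
i=0,k=4: not 0>4, res = 4+4 = 8
i=0,k=5: not 0>5, res = 8+4 = 12
i=1,k=3: not 1>3, res = 12+4 = 16
i=1,k=4: not 1>4, res = 16+4 = 20
i=1,k=5: not 1>5, res = 20+4 = 24
i=2,k=3: not 2>3, res = 24+4 = 28
i=2,k=4: not 2>4, res = 28+4 = 32
i=2,k=5: not 2>5, res = 32+4 = 36
i=3,k=3: not 3>3, res = 36+4 = 40
i=3,k=4: not 3>4, res = 40+4 = 44
i=3,k=5: not 3>5, res = 44+4 = 48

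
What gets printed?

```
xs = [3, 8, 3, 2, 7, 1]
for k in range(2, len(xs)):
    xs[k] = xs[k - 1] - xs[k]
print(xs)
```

k=2: xs[2] = 8-3 = 5 → [3, 8, 5, 2, 7, 1]
k=3: xs[3] = 5-2 = 3 → [3, 8, 5, 3, 7, 1]
k=4: xs[4] = 3-7 = -4 → [3, 8, 5, 3, -4, 1]
k=5: xs[5] = (-4)-1 = -5 → [3, 8, 5, 3, -4, -5]

[3, 8, 5, 3, -4, -5]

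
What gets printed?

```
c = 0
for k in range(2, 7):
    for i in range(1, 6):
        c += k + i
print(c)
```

175

k=2,i=1: c = 0+3 = 3
k=2,i=2: c = 3+4 = 7
k=2,i=3: c = 7+5 = 12
k=2,i=4: c = 12+6 = 18
k=2,i=5: c = 18+7 = 25
k=3,i=1: c = 25+4 = 29
k=3,i=2: c = 29+5 = 34
k=3,i=3: c = 34+6 = 40
k=3,i=4: c = 40+7 = 47
k=3,i=5: c = 47+8 = 55
k=4,i=1: c = 55+5 = 60
k=4,i=2: c = 60+6 = 66
k=4,i=3: c = 66+7 = 73
k=4,i=4: c = 73+8 = 81
k=4,i=5: c = 81+9 = 90
k=5,i=1: c = 90+6 = 96
k=5,i=2: c = 96+7 = 103
k=5,i=3: c = 103+8 = 111
k=5,i=4: c = 111+9 = 120
k=5,i=5: c = 120+10 = 130
k=6,i=1: c = 130+7 = 137
k=6,i=2: c = 137+8 = 145
k=6,i=3: c = 145+9 = 154
k=6,i=4: c = 154+10 = 164
k=6,i=5: c = 164+11 = 175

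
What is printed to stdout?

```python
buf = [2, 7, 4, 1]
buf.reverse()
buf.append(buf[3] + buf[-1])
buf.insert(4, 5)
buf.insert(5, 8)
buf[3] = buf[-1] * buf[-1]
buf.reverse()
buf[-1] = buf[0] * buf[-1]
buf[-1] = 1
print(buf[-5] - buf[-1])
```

4

reverse → [1, 4, 7, 2]
append buf[3]+buf[-1] = 2+2 = 4 → [1, 4, 7, 2, 4]
insert 5 at 4 → [1, 4, 7, 2, 5, 4]
insert 8 at 5 → [1, 4, 7, 2, 5, 8, 4]
buf[3] = buf[-1]*buf[-1] = 4*4 = 16 → [1, 4, 7, 16, 5, 8, 4]
reverse → [4, 8, 5, 16, 7, 4, 1]
buf[-1] = buf[0]*buf[-1] = 4*1 = 4 → [4, 8, 5, 16, 7, 4, 4]
buf[-1] = 1 → [4, 8, 5, 16, 7, 4, 1]
buf[-5]-buf[-1] = 5-1 = 4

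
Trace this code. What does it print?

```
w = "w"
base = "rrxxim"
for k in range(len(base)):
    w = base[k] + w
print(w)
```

k=0: prepend 'r' → 'rw'
k=1: prepend 'r' → 'rrw'
k=2: prepend 'x' → 'xrrw'
k=3: prepend 'x' → 'xxrrw'
k=4: prepend 'i' → 'ixxrrw'
k=5: prepend 'm' → 'mixxrrw'

mixxrrw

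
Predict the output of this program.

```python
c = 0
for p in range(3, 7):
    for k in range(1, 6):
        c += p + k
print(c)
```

p=3,k=1: c = 0+4 = 4
p=3,k=2: c = 4+5 = 9
p=3,k=3: c = 9+6 = 15
p=3,k=4: c = 15+7 = 22
p=3,k=5: c = 22+8 = 30
p=4,k=1: c = 30+5 = 35
p=4,k=2: c = 35+6 = 41
p=4,k=3: c = 41+7 = 48
p=4,k=4: c = 48+8 = 56
p=4,k=5: c = 56+9 = 65
p=5,k=1: c = 65+6 = 71
p=5,k=2: c = 71+7 = 78
p=5,k=3: c = 78+8 = 86
p=5,k=4: c = 86+9 = 95
p=5,k=5: c = 95+10 = 105
p=6,k=1: c = 105+7 = 112
p=6,k=2: c = 112+8 = 120
p=6,k=3: c = 120+9 = 129
p=6,k=4: c = 129+10 = 139
p=6,k=5: c = 139+11 = 150

150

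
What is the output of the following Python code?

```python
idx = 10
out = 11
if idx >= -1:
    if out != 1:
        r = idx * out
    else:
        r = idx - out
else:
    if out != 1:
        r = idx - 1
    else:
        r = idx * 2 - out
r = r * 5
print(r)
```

550

idx=10, out=11
idx >= -1 is True; out != 1 is True
→ r = idx * out = 110
r = 110*5 = 550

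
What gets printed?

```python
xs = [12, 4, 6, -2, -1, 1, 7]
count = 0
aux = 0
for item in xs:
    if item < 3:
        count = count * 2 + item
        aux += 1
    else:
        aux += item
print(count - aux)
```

item=12: not <3; aux=12
item=4: not <3; aux=16
item=6: not <3; aux=22
item=-2: <3, count = 0*2+(-2) = -2; aux=23
item=-1: <3, count = (-2)*2+(-1) = -5; aux=24
item=1: <3, count = (-5)*2+1 = -9; aux=25
item=7: not <3; aux=32
count-aux = (-9)-32 = -41

-41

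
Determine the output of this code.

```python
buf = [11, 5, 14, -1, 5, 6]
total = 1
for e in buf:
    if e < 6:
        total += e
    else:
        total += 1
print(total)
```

13

e=11: not <6, total = 1+1 = 2
e=5: <6, total = 2+5 = 7
e=14: not <6, total = 7+1 = 8
e=-1: <6, total = 8+(-1) = 7
e=5: <6, total = 7+5 = 12
e=6: not <6, total = 12+1 = 13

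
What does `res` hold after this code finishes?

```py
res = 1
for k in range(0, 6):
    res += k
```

k=0: res = 1+0 = 1
k=1: res = 1+1 = 2
k=2: res = 2+2 = 4
k=3: res = 4+3 = 7
k=4: res = 7+4 = 11
k=5: res = 11+5 = 16

16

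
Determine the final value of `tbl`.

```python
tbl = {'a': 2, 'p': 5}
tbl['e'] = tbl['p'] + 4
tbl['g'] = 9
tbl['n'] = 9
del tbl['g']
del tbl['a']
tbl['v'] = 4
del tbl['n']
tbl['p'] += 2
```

tbl['e'] = tbl['p']+4 = 9 → {'a': 2, 'p': 5, 'e': 9}
tbl['g'] = 9 → {'a': 2, 'p': 5, 'e': 9, 'g': 9}
tbl['n'] = 9 → {'a': 2, 'p': 5, 'e': 9, 'g': 9, 'n': 9}
del 'g' → {'a': 2, 'p': 5, 'e': 9, 'n': 9}
del 'a' → {'p': 5, 'e': 9, 'n': 9}
tbl['v'] = 4 → {'p': 5, 'e': 9, 'n': 9, 'v': 4}
del 'n' → {'p': 5, 'e': 9, 'v': 4}
tbl['p'] = 5+2 = 7 → {'p': 7, 'e': 9, 'v': 4}

{'p': 7, 'e': 9, 'v': 4}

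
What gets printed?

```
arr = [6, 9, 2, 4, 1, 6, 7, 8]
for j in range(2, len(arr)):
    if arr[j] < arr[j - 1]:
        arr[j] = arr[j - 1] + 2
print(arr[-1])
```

j=2: 2<9, arr[2] = 9+2 = 11 → [6, 9, 11, 4, 1, 6, 7, 8]
j=3: 4<11, arr[3] = 11+2 = 13 → [6, 9, 11, 13, 1, 6, 7, 8]
j=4: 1<13, arr[4] = 13+2 = 15 → [6, 9, 11, 13, 15, 6, 7, 8]
j=5: 6<15, arr[5] = 15+2 = 17 → [6, 9, 11, 13, 15, 17, 7, 8]
j=6: 7<17, arr[6] = 17+2 = 19 → [6, 9, 11, 13, 15, 17, 19, 8]
j=7: 8<19, arr[7] = 19+2 = 21 → [6, 9, 11, 13, 15, 17, 19, 21]

21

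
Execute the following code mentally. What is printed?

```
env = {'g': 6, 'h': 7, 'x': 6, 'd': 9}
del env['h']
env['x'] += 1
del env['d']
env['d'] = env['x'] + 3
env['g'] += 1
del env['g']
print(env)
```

{'x': 7, 'd': 10}

del 'h' → {'g': 6, 'x': 6, 'd': 9}
env['x'] = 6+1 = 7 → {'g': 6, 'x': 7, 'd': 9}
del 'd' → {'g': 6, 'x': 7}
env['d'] = env['x']+3 = 10 → {'g': 6, 'x': 7, 'd': 10}
env['g'] = 6+1 = 7 → {'g': 7, 'x': 7, 'd': 10}
del 'g' → {'x': 7, 'd': 10}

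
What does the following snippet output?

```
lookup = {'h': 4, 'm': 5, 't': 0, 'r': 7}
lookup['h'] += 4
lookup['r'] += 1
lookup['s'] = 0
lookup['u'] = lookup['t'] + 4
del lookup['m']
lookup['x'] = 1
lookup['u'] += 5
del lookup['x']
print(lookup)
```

lookup['h'] = 4+4 = 8 → {'h': 8, 'm': 5, 't': 0, 'r': 7}
lookup['r'] = 7+1 = 8 → {'h': 8, 'm': 5, 't': 0, 'r': 8}
lookup['s'] = 0 → {'h': 8, 'm': 5, 't': 0, 'r': 8, 's': 0}
lookup['u'] = lookup['t']+4 = 4 → {'h': 8, 'm': 5, 't': 0, 'r': 8, 's': 0, 'u': 4}
del 'm' → {'h': 8, 't': 0, 'r': 8, 's': 0, 'u': 4}
lookup['x'] = 1 → {'h': 8, 't': 0, 'r': 8, 's': 0, 'u': 4, 'x': 1}
lookup['u'] = 4+5 = 9 → {'h': 8, 't': 0, 'r': 8, 's': 0, 'u': 9, 'x': 1}
del 'x' → {'h': 8, 't': 0, 'r': 8, 's': 0, 'u': 9}

{'h': 8, 't': 0, 'r': 8, 's': 0, 'u': 9}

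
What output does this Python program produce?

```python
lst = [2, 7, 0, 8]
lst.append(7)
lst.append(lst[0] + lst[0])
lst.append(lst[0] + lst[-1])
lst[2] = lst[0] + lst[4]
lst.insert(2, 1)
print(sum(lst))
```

44

append 7 → [2, 7, 0, 8, 7]
append lst[0]+lst[0] = 2+2 = 4 → [2, 7, 0, 8, 7, 4]
append lst[0]+lst[-1] = 2+4 = 6 → [2, 7, 0, 8, 7, 4, 6]
lst[2] = lst[0]+lst[4] = 2+7 = 9 → [2, 7, 9, 8, 7, 4, 6]
insert 1 at 2 → [2, 7, 1, 9, 8, 7, 4, 6]
sum = 44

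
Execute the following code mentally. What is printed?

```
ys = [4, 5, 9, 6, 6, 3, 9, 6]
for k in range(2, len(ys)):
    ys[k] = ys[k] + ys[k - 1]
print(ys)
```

k=2: ys[2] = 9+5 = 14 → [4, 5, 14, 6, 6, 3, 9, 6]
k=3: ys[3] = 6+14 = 20 → [4, 5, 14, 20, 6, 3, 9, 6]
k=4: ys[4] = 6+20 = 26 → [4, 5, 14, 20, 26, 3, 9, 6]
k=5: ys[5] = 3+26 = 29 → [4, 5, 14, 20, 26, 29, 9, 6]
k=6: ys[6] = 9+29 = 38 → [4, 5, 14, 20, 26, 29, 38, 6]
k=7: ys[7] = 6+38 = 44 → [4, 5, 14, 20, 26, 29, 38, 44]

[4, 5, 14, 20, 26, 29, 38, 44]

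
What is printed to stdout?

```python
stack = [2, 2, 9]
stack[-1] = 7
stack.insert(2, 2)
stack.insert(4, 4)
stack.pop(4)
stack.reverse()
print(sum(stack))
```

13

stack[-1] = 7 → [2, 2, 7]
insert 2 at 2 → [2, 2, 2, 7]
insert 4 at 4 → [2, 2, 2, 7, 4]
pop(4) removes 4 → [2, 2, 2, 7]
reverse → [7, 2, 2, 2]
sum = 13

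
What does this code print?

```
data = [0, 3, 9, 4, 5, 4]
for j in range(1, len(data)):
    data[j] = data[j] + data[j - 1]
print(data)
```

j=1: data[1] = 3+0 = 3 → [0, 3, 9, 4, 5, 4]
j=2: data[2] = 9+3 = 12 → [0, 3, 12, 4, 5, 4]
j=3: data[3] = 4+12 = 16 → [0, 3, 12, 16, 5, 4]
j=4: data[4] = 5+16 = 21 → [0, 3, 12, 16, 21, 4]
j=5: data[5] = 4+21 = 25 → [0, 3, 12, 16, 21, 25]

[0, 3, 12, 16, 21, 25]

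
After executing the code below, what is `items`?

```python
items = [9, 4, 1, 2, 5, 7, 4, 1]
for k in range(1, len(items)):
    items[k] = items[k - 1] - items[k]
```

k=1: items[1] = 9-4 = 5 → [9, 5, 1, 2, 5, 7, 4, 1]
k=2: items[2] = 5-1 = 4 → [9, 5, 4, 2, 5, 7, 4, 1]
k=3: items[3] = 4-2 = 2 → [9, 5, 4, 2, 5, 7, 4, 1]
k=4: items[4] = 2-5 = -3 → [9, 5, 4, 2, -3, 7, 4, 1]
k=5: items[5] = (-3)-7 = -10 → [9, 5, 4, 2, -3, -10, 4, 1]
k=6: items[6] = (-10)-4 = -14 → [9, 5, 4, 2, -3, -10, -14, 1]
k=7: items[7] = (-14)-1 = -15 → [9, 5, 4, 2, -3, -10, -14, -15]

[9, 5, 4, 2, -3, -10, -14, -15]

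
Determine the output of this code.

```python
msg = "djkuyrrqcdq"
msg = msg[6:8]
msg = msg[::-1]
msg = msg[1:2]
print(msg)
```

slice [6:8] → 'rq'
reverse → 'qr'
slice [1:2] → 'r'

r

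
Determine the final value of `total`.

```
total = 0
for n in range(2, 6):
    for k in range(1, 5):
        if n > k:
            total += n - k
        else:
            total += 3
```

38

n=2,k=1: 2>1, total = 0+1 = 1
n=2,k=2: not 2>2, total = 1+3 = 4
n=2,k=3: not 2>3, total = 4+3 = 7
n=2,k=4: not 2>4, total = 7+3 = 10
n=3,k=1: 3>1, total = 10+2 = 12
n=3,k=2: 3>2, total = 12+1 = 13
n=3,k=3: not 3>3, total = 13+3 = 16
n=3,k=4: not 3>4, total = 16+3 = 19
n=4,k=1: 4>1, total = 19+3 = 22
n=4,k=2: 4>2, total = 22+2 = 24
n=4,k=3: 4>3, total = 24+1 = 25
n=4,k=4: not 4>4, total = 25+3 = 28
n=5,k=1: 5>1, total = 28+4 = 32
n=5,k=2: 5>2, total = 32+3 = 35
n=5,k=3: 5>3, total = 35+2 = 37
n=5,k=4: 5>4, total = 37+1 = 38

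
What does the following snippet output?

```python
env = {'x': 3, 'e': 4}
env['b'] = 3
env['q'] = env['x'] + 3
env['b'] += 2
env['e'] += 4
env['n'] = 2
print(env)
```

env['b'] = 3 → {'x': 3, 'e': 4, 'b': 3}
env['q'] = env['x']+3 = 6 → {'x': 3, 'e': 4, 'b': 3, 'q': 6}
env['b'] = 3+2 = 5 → {'x': 3, 'e': 4, 'b': 5, 'q': 6}
env['e'] = 4+4 = 8 → {'x': 3, 'e': 8, 'b': 5, 'q': 6}
env['n'] = 2 → {'x': 3, 'e': 8, 'b': 5, 'q': 6, 'n': 2}

{'x': 3, 'e': 8, 'b': 5, 'q': 6, 'n': 2}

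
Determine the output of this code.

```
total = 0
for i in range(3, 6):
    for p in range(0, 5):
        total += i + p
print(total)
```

i=3,p=0: total = 0+3 = 3
i=3,p=1: total = 3+4 = 7
i=3,p=2: total = 7+5 = 12
i=3,p=3: total = 12+6 = 18
i=3,p=4: total = 18+7 = 25
i=4,p=0: total = 25+4 = 29
i=4,p=1: total = 29+5 = 34
i=4,p=2: total = 34+6 = 40
i=4,p=3: total = 40+7 = 47
i=4,p=4: total = 47+8 = 55
i=5,p=0: total = 55+5 = 60
i=5,p=1: total = 60+6 = 66
i=5,p=2: total = 66+7 = 73
i=5,p=3: total = 73+8 = 81
i=5,p=4: total = 81+9 = 90

90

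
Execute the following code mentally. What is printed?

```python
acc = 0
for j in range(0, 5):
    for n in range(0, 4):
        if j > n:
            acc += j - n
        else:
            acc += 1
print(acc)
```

30

j=0,n=0: not 0>0, acc = 0+1 = 1
j=0,n=1: not 0>1, acc = 1+1 = 2
j=0,n=2: not 0>2, acc = 2+1 = 3
j=0,n=3: not 0>3, acc = 3+1 = 4
j=1,n=0: 1>0, acc = 4+1 = 5
j=1,n=1: not 1>1, acc = 5+1 = 6
j=1,n=2: not 1>2, acc = 6+1 = 7
j=1,n=3: not 1>3, acc = 7+1 = 8
j=2,n=0: 2>0, acc = 8+2 = 10
j=2,n=1: 2>1, acc = 10+1 = 11
j=2,n=2: not 2>2, acc = 11+1 = 12
j=2,n=3: not 2>3, acc = 12+1 = 13
j=3,n=0: 3>0, acc = 13+3 = 16
j=3,n=1: 3>1, acc = 16+2 = 18
j=3,n=2: 3>2, acc = 18+1 = 19
j=3,n=3: not 3>3, acc = 19+1 = 20
j=4,n=0: 4>0, acc = 20+4 = 24
j=4,n=1: 4>1, acc = 24+3 = 27
j=4,n=2: 4>2, acc = 27+2 = 29
j=4,n=3: 4>3, acc = 29+1 = 30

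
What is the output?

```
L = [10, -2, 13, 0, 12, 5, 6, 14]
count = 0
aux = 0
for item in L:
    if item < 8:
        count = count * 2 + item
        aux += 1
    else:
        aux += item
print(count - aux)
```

-53

item=10: not <8; aux=10
item=-2: <8, count = 0*2+(-2) = -2; aux=11
item=13: not <8; aux=24
item=0: <8, count = (-2)*2+0 = -4; aux=25
item=12: not <8; aux=37
item=5: <8, count = (-4)*2+5 = -3; aux=38
item=6: <8, count = (-3)*2+6 = 0; aux=39
item=14: not <8; aux=53
count-aux = 0-53 = -53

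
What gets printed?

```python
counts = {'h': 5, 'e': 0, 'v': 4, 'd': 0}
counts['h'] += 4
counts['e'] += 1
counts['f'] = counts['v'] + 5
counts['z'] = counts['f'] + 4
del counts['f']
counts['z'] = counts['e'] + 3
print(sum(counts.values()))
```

counts['h'] = 5+4 = 9 → {'h': 9, 'e': 0, 'v': 4, 'd': 0}
counts['e'] = 0+1 = 1 → {'h': 9, 'e': 1, 'v': 4, 'd': 0}
counts['f'] = counts['v']+5 = 9 → {'h': 9, 'e': 1, 'v': 4, 'd': 0, 'f': 9}
counts['z'] = counts['f']+4 = 13 → {'h': 9, 'e': 1, 'v': 4, 'd': 0, 'f': 9, 'z': 13}
del 'f' → {'h': 9, 'e': 1, 'v': 4, 'd': 0, 'z': 13}
counts['z'] = counts['e']+3 = 4 → {'h': 9, 'e': 1, 'v': 4, 'd': 0, 'z': 4}
sum of values = 18

18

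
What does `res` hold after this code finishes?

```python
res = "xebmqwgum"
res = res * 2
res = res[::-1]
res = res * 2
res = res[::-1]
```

repeat ×2 → 'xebmqwgumxebmqwgum'
reverse → 'mugwqmbexmugwqmbex'
repeat ×2 → 'mugwqmbexmugwqmbexmugwqmbexmugwqmbex'
reverse → 'xebmqwgumxebmqwgumxebmqwgumxebmqwgum'

'xebmqwgumxebmqwgumxebmqwgumxebmqwgum'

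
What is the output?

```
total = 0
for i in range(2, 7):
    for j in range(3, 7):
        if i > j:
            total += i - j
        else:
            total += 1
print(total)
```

24

i=2,j=3: not 2>3, total = 0+1 = 1
i=2,j=4: not 2>4, total = 1+1 = 2
i=2,j=5: not 2>5, total = 2+1 = 3
i=2,j=6: not 2>6, total = 3+1 = 4
i=3,j=3: not 3>3, total = 4+1 = 5
i=3,j=4: not 3>4, total = 5+1 = 6
i=3,j=5: not 3>5, total = 6+1 = 7
i=3,j=6: not 3>6, total = 7+1 = 8
i=4,j=3: 4>3, total = 8+1 = 9
i=4,j=4: not 4>4, total = 9+1 = 10
i=4,j=5: not 4>5, total = 10+1 = 11
i=4,j=6: not 4>6, total = 11+1 = 12
i=5,j=3: 5>3, total = 12+2 = 14
i=5,j=4: 5>4, total = 14+1 = 15
i=5,j=5: not 5>5, total = 15+1 = 16
i=5,j=6: not 5>6, total = 16+1 = 17
i=6,j=3: 6>3, total = 17+3 = 20
i=6,j=4: 6>4, total = 20+2 = 22
i=6,j=5: 6>5, total = 22+1 = 23
i=6,j=6: not 6>6, total = 23+1 = 24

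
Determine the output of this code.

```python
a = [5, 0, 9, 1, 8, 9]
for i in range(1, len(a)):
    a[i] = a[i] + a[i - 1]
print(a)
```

i=1: a[1] = 0+5 = 5 → [5, 5, 9, 1, 8, 9]
i=2: a[2] = 9+5 = 14 → [5, 5, 14, 1, 8, 9]
i=3: a[3] = 1+14 = 15 → [5, 5, 14, 15, 8, 9]
i=4: a[4] = 8+15 = 23 → [5, 5, 14, 15, 23, 9]
i=5: a[5] = 9+23 = 32 → [5, 5, 14, 15, 23, 32]

[5, 5, 14, 15, 23, 32]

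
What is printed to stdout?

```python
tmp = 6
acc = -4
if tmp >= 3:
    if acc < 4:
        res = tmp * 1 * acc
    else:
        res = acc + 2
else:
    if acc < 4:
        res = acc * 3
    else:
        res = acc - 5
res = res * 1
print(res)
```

-24

tmp=6, acc=-4
tmp >= 3 is True; acc < 4 is True
→ res = tmp * 1 * acc = -24
res = (-24)*1 = -24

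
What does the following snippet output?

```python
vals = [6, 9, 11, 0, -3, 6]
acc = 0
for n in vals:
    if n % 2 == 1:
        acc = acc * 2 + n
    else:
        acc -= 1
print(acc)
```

n=6: not odd, acc = 0-1 = -1
n=9: odd, acc = (-1)*2+9 = 7
n=11: odd, acc = 7*2+11 = 25
n=0: not odd, acc = 25-1 = 24
n=-3: odd, acc = 24*2+(-3) = 45
n=6: not odd, acc = 45-1 = 44

44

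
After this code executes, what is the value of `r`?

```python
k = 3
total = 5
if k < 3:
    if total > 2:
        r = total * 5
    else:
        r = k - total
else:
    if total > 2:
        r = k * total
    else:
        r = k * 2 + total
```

15

k=3, total=5
k < 3 is False; total > 2 is True
→ r = k * total = 15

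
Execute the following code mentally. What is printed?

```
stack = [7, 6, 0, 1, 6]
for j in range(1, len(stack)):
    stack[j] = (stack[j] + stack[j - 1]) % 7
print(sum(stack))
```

j=1: stack[1] = (6+7)%7 = 6 → [7, 6, 0, 1, 6]
j=2: stack[2] = (0+6)%7 = 6 → [7, 6, 6, 1, 6]
j=3: stack[3] = (1+6)%7 = 0 → [7, 6, 6, 0, 6]
j=4: stack[4] = (6+0)%7 = 6 → [7, 6, 6, 0, 6]
sum = 25

25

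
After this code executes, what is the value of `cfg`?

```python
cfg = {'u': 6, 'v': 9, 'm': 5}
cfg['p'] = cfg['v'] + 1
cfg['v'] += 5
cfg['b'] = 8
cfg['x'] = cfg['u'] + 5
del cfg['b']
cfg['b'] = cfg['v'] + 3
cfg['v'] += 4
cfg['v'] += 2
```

cfg['p'] = cfg['v']+1 = 10 → {'u': 6, 'v': 9, 'm': 5, 'p': 10}
cfg['v'] = 9+5 = 14 → {'u': 6, 'v': 14, 'm': 5, 'p': 10}
cfg['b'] = 8 → {'u': 6, 'v': 14, 'm': 5, 'p': 10, 'b': 8}
cfg['x'] = cfg['u']+5 = 11 → {'u': 6, 'v': 14, 'm': 5, 'p': 10, 'b': 8, 'x': 11}
del 'b' → {'u': 6, 'v': 14, 'm': 5, 'p': 10, 'x': 11}
cfg['b'] = cfg['v']+3 = 17 → {'u': 6, 'v': 14, 'm': 5, 'p': 10, 'x': 11, 'b': 17}
cfg['v'] = 14+4 = 18 → {'u': 6, 'v': 18, 'm': 5, 'p': 10, 'x': 11, 'b': 17}
cfg['v'] = 18+2 = 20 → {'u': 6, 'v': 20, 'm': 5, 'p': 10, 'x': 11, 'b': 17}

{'u': 6, 'v': 20, 'm': 5, 'p': 10, 'x': 11, 'b': 17}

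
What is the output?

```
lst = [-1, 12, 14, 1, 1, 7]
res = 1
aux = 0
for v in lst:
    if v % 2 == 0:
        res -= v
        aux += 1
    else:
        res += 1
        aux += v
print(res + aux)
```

-11

v=-1: not even, res = 1+1 = 2; aux=-1
v=12: even, res = 2-12 = -10; aux=0
v=14: even, res = (-10)-14 = -24; aux=1
v=1: not even, res = (-24)+1 = -23; aux=2
v=1: not even, res = (-23)+1 = -22; aux=3
v=7: not even, res = (-22)+1 = -21; aux=10
res+aux = (-21)+10 = -11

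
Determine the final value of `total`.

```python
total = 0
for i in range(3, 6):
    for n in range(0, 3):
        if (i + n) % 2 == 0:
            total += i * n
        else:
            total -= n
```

i=3,n=0: odd sum, total = 0-0 = 0
i=3,n=1: even sum, total = 0+3 = 3
i=3,n=2: odd sum, total = 3-2 = 1
i=4,n=0: even sum, total = 1+0 = 1
i=4,n=1: odd sum, total = 1-1 = 0
i=4,n=2: even sum, total = 0+8 = 8
i=5,n=0: odd sum, total = 8-0 = 8
i=5,n=1: even sum, total = 8+5 = 13
i=5,n=2: odd sum, total = 13-2 = 11

11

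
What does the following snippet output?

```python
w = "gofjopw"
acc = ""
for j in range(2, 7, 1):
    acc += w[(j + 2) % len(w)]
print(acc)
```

opwgo

j=2: add w[4]='o' → 'o'
j=3: add w[5]='p' → 'op'
j=4: add w[6]='w' → 'opw'
j=5: add w[0]='g' → 'opwg'
j=6: add w[1]='o' → 'opwgo'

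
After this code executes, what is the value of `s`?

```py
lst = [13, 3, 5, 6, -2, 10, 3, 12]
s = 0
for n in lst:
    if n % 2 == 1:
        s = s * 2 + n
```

n=13: odd, s = 0*2+13 = 13
n=3: odd, s = 13*2+3 = 29
n=5: odd, s = 29*2+5 = 63
n=6: not odd
n=-2: not odd
n=10: not odd
n=3: odd, s = 63*2+3 = 129
n=12: not odd

129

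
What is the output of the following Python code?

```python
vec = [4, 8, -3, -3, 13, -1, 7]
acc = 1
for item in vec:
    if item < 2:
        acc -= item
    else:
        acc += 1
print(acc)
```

12

item=4: not <2, acc = 1+1 = 2
item=8: not <2, acc = 2+1 = 3
item=-3: <2, acc = 3-(-3) = 6
item=-3: <2, acc = 6-(-3) = 9
item=13: not <2, acc = 9+1 = 10
item=-1: <2, acc = 10-(-1) = 11
item=7: not <2, acc = 11+1 = 12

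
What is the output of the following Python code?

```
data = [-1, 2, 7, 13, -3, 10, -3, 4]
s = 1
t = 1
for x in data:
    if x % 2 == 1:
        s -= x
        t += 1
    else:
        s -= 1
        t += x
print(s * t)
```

x=-1: odd, s = 1-(-1) = 2; t=2
x=2: not odd, s = 2-1 = 1; t=4
x=7: odd, s = 1-7 = -6; t=5
x=13: odd, s = (-6)-13 = -19; t=6
x=-3: odd, s = (-19)-(-3) = -16; t=7
x=10: not odd, s = (-16)-1 = -17; t=17
x=-3: odd, s = (-17)-(-3) = -14; t=18
x=4: not odd, s = (-14)-1 = -15; t=22
s*t = (-15)*22 = -330

-330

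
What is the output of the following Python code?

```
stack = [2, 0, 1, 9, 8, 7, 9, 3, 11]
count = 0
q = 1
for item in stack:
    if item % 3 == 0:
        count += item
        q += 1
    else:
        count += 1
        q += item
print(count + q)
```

item=2: not %3==0, count = 0+1 = 1; q=3
item=0: %3==0, count = 1+0 = 1; q=4
item=1: not %3==0, count = 1+1 = 2; q=5
item=9: %3==0, count = 2+9 = 11; q=6
item=8: not %3==0, count = 11+1 = 12; q=14
item=7: not %3==0, count = 12+1 = 13; q=21
item=9: %3==0, count = 13+9 = 22; q=22
item=3: %3==0, count = 22+3 = 25; q=23
item=11: not %3==0, count = 25+1 = 26; q=34
count+q = 26+34 = 60

60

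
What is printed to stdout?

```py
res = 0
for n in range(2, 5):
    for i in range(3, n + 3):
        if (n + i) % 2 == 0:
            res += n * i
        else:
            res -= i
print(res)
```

n=2,i=3: odd sum, res = 0-3 = -3
n=2,i=4: even sum, res = (-3)+8 = 5
n=3,i=3: even sum, res = 5+9 = 14
n=3,i=4: odd sum, res = 14-4 = 10
n=3,i=5: even sum, res = 10+15 = 25
n=4,i=3: odd sum, res = 25-3 = 22
n=4,i=4: even sum, res = 22+16 = 38
n=4,i=5: odd sum, res = 38-5 = 33
n=4,i=6: even sum, res = 33+24 = 57

57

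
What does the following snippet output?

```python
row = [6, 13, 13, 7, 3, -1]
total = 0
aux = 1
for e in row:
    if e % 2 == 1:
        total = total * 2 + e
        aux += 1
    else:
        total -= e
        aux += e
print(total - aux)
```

141

e=6: not odd, total = 0-6 = -6; aux=7
e=13: odd, total = (-6)*2+13 = 1; aux=8
e=13: odd, total = 1*2+13 = 15; aux=9
e=7: odd, total = 15*2+7 = 37; aux=10
e=3: odd, total = 37*2+3 = 77; aux=11
e=-1: odd, total = 77*2+(-1) = 153; aux=12
total-aux = 153-12 = 141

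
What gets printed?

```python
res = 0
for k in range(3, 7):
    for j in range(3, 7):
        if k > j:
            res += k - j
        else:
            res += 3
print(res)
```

k=3,j=3: not 3>3, res = 0+3 = 3
k=3,j=4: not 3>4, res = 3+3 = 6
k=3,j=5: not 3>5, res = 6+3 = 9
k=3,j=6: not 3>6, res = 9+3 = 12
k=4,j=3: 4>3, res = 12+1 = 13
k=4,j=4: not 4>4, res = 13+3 = 16
k=4,j=5: not 4>5, res = 16+3 = 19
k=4,j=6: not 4>6, res = 19+3 = 22
k=5,j=3: 5>3, res = 22+2 = 24
k=5,j=4: 5>4, res = 24+1 = 25
k=5,j=5: not 5>5, res = 25+3 = 28
k=5,j=6: not 5>6, res = 28+3 = 31
k=6,j=3: 6>3, res = 31+3 = 34
k=6,j=4: 6>4, res = 34+2 = 36
k=6,j=5: 6>5, res = 36+1 = 37
k=6,j=6: not 6>6, res = 37+3 = 40

40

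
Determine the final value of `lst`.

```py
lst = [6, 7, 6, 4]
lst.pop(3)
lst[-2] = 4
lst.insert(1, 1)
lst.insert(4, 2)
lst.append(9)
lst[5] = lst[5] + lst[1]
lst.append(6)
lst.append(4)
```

[6, 1, 4, 6, 2, 10, 6, 4]

pop(3) removes 4 → [6, 7, 6]
lst[-2] = 4 → [6, 4, 6]
insert 1 at 1 → [6, 1, 4, 6]
insert 2 at 4 → [6, 1, 4, 6, 2]
append 9 → [6, 1, 4, 6, 2, 9]
lst[5] = lst[5]+lst[1] = 9+1 = 10 → [6, 1, 4, 6, 2, 10]
append 6 → [6, 1, 4, 6, 2, 10, 6]
append 4 → [6, 1, 4, 6, 2, 10, 6, 4]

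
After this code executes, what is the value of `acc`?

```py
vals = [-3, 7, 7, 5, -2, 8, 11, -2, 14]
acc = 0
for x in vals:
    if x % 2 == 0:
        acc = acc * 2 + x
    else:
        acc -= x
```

x=-3: not even, acc = 0-(-3) = 3
x=7: not even, acc = 3-7 = -4
x=7: not even, acc = (-4)-7 = -11
x=5: not even, acc = (-11)-5 = -16
x=-2: even, acc = (-16)*2+(-2) = -34
x=8: even, acc = (-34)*2+8 = -60
x=11: not even, acc = (-60)-11 = -71
x=-2: even, acc = (-71)*2+(-2) = -144
x=14: even, acc = (-144)*2+14 = -274

-274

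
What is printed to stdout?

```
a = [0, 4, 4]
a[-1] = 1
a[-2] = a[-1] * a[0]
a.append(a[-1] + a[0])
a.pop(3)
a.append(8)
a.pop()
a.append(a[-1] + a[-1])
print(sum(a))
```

a[-1] = 1 → [0, 4, 1]
a[-2] = a[-1]*a[0] = 1*0 = 0 → [0, 0, 1]
append a[-1]+a[0] = 1+0 = 1 → [0, 0, 1, 1]
pop(3) removes 1 → [0, 0, 1]
append 8 → [0, 0, 1, 8]
pop() removes 8 → [0, 0, 1]
append a[-1]+a[-1] = 1+1 = 2 → [0, 0, 1, 2]
sum = 3

3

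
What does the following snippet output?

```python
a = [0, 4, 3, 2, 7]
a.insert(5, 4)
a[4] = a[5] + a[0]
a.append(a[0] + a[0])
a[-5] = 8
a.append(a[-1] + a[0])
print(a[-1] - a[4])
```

insert 4 at 5 → [0, 4, 3, 2, 7, 4]
a[4] = a[5]+a[0] = 4+0 = 4 → [0, 4, 3, 2, 4, 4]
append a[0]+a[0] = 0+0 = 0 → [0, 4, 3, 2, 4, 4, 0]
a[-5] = 8 → [0, 4, 8, 2, 4, 4, 0]
append a[-1]+a[0] = 0+0 = 0 → [0, 4, 8, 2, 4, 4, 0, 0]
a[-1]-a[4] = 0-4 = -4

-4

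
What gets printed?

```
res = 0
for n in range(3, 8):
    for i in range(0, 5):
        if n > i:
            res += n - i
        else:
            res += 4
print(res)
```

n=3,i=0: 3>0, res = 0+3 = 3
n=3,i=1: 3>1, res = 3+2 = 5
n=3,i=2: 3>2, res = 5+1 = 6
n=3,i=3: not 3>3, res = 6+4 = 10
n=3,i=4: not 3>4, res = 10+4 = 14
n=4,i=0: 4>0, res = 14+4 = 18
n=4,i=1: 4>1, res = 18+3 = 21
n=4,i=2: 4>2, res = 21+2 = 23
n=4,i=3: 4>3, res = 23+1 = 24
n=4,i=4: not 4>4, res = 24+4 = 28
n=5,i=0: 5>0, res = 28+5 = 33
n=5,i=1: 5>1, res = 33+4 = 37
n=5,i=2: 5>2, res = 37+3 = 40
n=5,i=3: 5>3, res = 40+2 = 42
n=5,i=4: 5>4, res = 42+1 = 43
n=6,i=0: 6>0, res = 43+6 = 49
n=6,i=1: 6>1, res = 49+5 = 54
n=6,i=2: 6>2, res = 54+4 = 58
n=6,i=3: 6>3, res = 58+3 = 61
n=6,i=4: 6>4, res = 61+2 = 63
n=7,i=0: 7>0, res = 63+7 = 70
n=7,i=1: 7>1, res = 70+6 = 76
n=7,i=2: 7>2, res = 76+5 = 81
n=7,i=3: 7>3, res = 81+4 = 85
n=7,i=4: 7>4, res = 85+3 = 88

88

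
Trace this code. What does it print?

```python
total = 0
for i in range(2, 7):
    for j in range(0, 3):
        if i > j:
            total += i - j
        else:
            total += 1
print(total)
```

46

i=2,j=0: 2>0, total = 0+2 = 2
i=2,j=1: 2>1, total = 2+1 = 3
i=2,j=2: not 2>2, total = 3+1 = 4
i=3,j=0: 3>0, total = 4+3 = 7
i=3,j=1: 3>1, total = 7+2 = 9
i=3,j=2: 3>2, total = 9+1 = 10
i=4,j=0: 4>0, total = 10+4 = 14
i=4,j=1: 4>1, total = 14+3 = 17
i=4,j=2: 4>2, total = 17+2 = 19
i=5,j=0: 5>0, total = 19+5 = 24
i=5,j=1: 5>1, total = 24+4 = 28
i=5,j=2: 5>2, total = 28+3 = 31
i=6,j=0: 6>0, total = 31+6 = 37
i=6,j=1: 6>1, total = 37+5 = 42
i=6,j=2: 6>2, total = 42+4 = 46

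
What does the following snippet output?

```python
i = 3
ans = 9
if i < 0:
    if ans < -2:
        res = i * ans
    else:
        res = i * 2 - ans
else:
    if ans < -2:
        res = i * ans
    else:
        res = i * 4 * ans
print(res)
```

108

i=3, ans=9
i < 0 is False; ans < -2 is False
→ res = i * 4 * ans = 108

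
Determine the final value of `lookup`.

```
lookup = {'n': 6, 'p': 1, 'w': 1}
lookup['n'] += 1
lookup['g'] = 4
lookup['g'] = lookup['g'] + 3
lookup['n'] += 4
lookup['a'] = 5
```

{'n': 11, 'p': 1, 'w': 1, 'g': 7, 'a': 5}

lookup['n'] = 6+1 = 7 → {'n': 7, 'p': 1, 'w': 1}
lookup['g'] = 4 → {'n': 7, 'p': 1, 'w': 1, 'g': 4}
lookup['g'] = lookup['g']+3 = 7 → {'n': 7, 'p': 1, 'w': 1, 'g': 7}
lookup['n'] = 7+4 = 11 → {'n': 11, 'p': 1, 'w': 1, 'g': 7}
lookup['a'] = 5 → {'n': 11, 'p': 1, 'w': 1, 'g': 7, 'a': 5}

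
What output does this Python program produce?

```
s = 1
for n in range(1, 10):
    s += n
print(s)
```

46

n=1: s = 1+1 = 2
n=2: s = 2+2 = 4
n=3: s = 4+3 = 7
n=4: s = 7+4 = 11
n=5: s = 11+5 = 16
n=6: s = 16+6 = 22
n=7: s = 22+7 = 29
n=8: s = 29+8 = 37
n=9: s = 37+9 = 46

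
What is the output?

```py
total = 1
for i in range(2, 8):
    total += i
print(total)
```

i=2: total = 1+2 = 3
i=3: total = 3+3 = 6
i=4: total = 6+4 = 10
i=5: total = 10+5 = 15
i=6: total = 15+6 = 21
i=7: total = 21+7 = 28

28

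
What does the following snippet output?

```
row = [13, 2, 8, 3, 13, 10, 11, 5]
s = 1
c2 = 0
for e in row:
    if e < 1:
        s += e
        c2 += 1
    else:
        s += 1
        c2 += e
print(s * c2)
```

e=13: not <1, s = 1+1 = 2; c2=13
e=2: not <1, s = 2+1 = 3; c2=15
e=8: not <1, s = 3+1 = 4; c2=23
e=3: not <1, s = 4+1 = 5; c2=26
e=13: not <1, s = 5+1 = 6; c2=39
e=10: not <1, s = 6+1 = 7; c2=49
e=11: not <1, s = 7+1 = 8; c2=60
e=5: not <1, s = 8+1 = 9; c2=65
s*c2 = 9*65 = 585

585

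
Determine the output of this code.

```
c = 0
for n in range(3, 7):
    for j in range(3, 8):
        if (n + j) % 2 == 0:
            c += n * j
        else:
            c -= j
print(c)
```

170

n=3,j=3: even sum, c = 0+9 = 9
n=3,j=4: odd sum, c = 9-4 = 5
n=3,j=5: even sum, c = 5+15 = 20
n=3,j=6: odd sum, c = 20-6 = 14
n=3,j=7: even sum, c = 14+21 = 35
n=4,j=3: odd sum, c = 35-3 = 32
n=4,j=4: even sum, c = 32+16 = 48
n=4,j=5: odd sum, c = 48-5 = 43
n=4,j=6: even sum, c = 43+24 = 67
n=4,j=7: odd sum, c = 67-7 = 60
n=5,j=3: even sum, c = 60+15 = 75
n=5,j=4: odd sum, c = 75-4 = 71
n=5,j=5: even sum, c = 71+25 = 96
n=5,j=6: odd sum, c = 96-6 = 90
n=5,j=7: even sum, c = 90+35 = 125
n=6,j=3: odd sum, c = 125-3 = 122
n=6,j=4: even sum, c = 122+24 = 146
n=6,j=5: odd sum, c = 146-5 = 141
n=6,j=6: even sum, c = 141+36 = 177
n=6,j=7: odd sum, c = 177-7 = 170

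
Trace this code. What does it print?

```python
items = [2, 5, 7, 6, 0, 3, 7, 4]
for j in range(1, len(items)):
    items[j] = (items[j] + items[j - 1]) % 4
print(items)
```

j=1: items[1] = (5+2)%4 = 3 → [2, 3, 7, 6, 0, 3, 7, 4]
j=2: items[2] = (7+3)%4 = 2 → [2, 3, 2, 6, 0, 3, 7, 4]
j=3: items[3] = (6+2)%4 = 0 → [2, 3, 2, 0, 0, 3, 7, 4]
j=4: items[4] = (0+0)%4 = 0 → [2, 3, 2, 0, 0, 3, 7, 4]
j=5: items[5] = (3+0)%4 = 3 → [2, 3, 2, 0, 0, 3, 7, 4]
j=6: items[6] = (7+3)%4 = 2 → [2, 3, 2, 0, 0, 3, 2, 4]
j=7: items[7] = (4+2)%4 = 2 → [2, 3, 2, 0, 0, 3, 2, 2]

[2, 3, 2, 0, 0, 3, 2, 2]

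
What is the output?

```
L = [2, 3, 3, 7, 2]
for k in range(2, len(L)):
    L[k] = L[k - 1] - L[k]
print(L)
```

[2, 3, 0, -7, -9]

k=2: L[2] = 3-3 = 0 → [2, 3, 0, 7, 2]
k=3: L[3] = 0-7 = -7 → [2, 3, 0, -7, 2]
k=4: L[4] = (-7)-2 = -9 → [2, 3, 0, -7, -9]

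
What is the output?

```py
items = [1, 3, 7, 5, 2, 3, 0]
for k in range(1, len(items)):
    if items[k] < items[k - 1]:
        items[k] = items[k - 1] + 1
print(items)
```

[1, 3, 7, 8, 9, 10, 11]

k=1: 3>=1, unchanged → [1, 3, 7, 5, 2, 3, 0]
k=2: 7>=3, unchanged → [1, 3, 7, 5, 2, 3, 0]
k=3: 5<7, items[3] = 7+1 = 8 → [1, 3, 7, 8, 2, 3, 0]
k=4: 2<8, items[4] = 8+1 = 9 → [1, 3, 7, 8, 9, 3, 0]
k=5: 3<9, items[5] = 9+1 = 10 → [1, 3, 7, 8, 9, 10, 0]
k=6: 0<10, items[6] = 10+1 = 11 → [1, 3, 7, 8, 9, 10, 11]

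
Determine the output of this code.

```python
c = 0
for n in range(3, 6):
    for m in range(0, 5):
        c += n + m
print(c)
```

90

n=3,m=0: c = 0+3 = 3
n=3,m=1: c = 3+4 = 7
n=3,m=2: c = 7+5 = 12
n=3,m=3: c = 12+6 = 18
n=3,m=4: c = 18+7 = 25
n=4,m=0: c = 25+4 = 29
n=4,m=1: c = 29+5 = 34
n=4,m=2: c = 34+6 = 40
n=4,m=3: c = 40+7 = 47
n=4,m=4: c = 47+8 = 55
n=5,m=0: c = 55+5 = 60
n=5,m=1: c = 60+6 = 66
n=5,m=2: c = 66+7 = 73
n=5,m=3: c = 73+8 = 81
n=5,m=4: c = 81+9 = 90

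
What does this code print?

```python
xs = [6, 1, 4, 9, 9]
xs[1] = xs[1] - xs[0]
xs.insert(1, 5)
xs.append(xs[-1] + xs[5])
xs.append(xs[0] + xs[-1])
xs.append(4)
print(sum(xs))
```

74

xs[1] = xs[1]-xs[0] = 1-6 = -5 → [6, -5, 4, 9, 9]
insert 5 at 1 → [6, 5, -5, 4, 9, 9]
append xs[-1]+xs[5] = 9+9 = 18 → [6, 5, -5, 4, 9, 9, 18]
append xs[0]+xs[-1] = 6+18 = 24 → [6, 5, -5, 4, 9, 9, 18, 24]
append 4 → [6, 5, -5, 4, 9, 9, 18, 24, 4]
sum = 74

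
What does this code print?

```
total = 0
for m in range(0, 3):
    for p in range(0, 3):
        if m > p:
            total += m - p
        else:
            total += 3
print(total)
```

22

m=0,p=0: not 0>0, total = 0+3 = 3
m=0,p=1: not 0>1, total = 3+3 = 6
m=0,p=2: not 0>2, total = 6+3 = 9
m=1,p=0: 1>0, total = 9+1 = 10
m=1,p=1: not 1>1, total = 10+3 = 13
m=1,p=2: not 1>2, total = 13+3 = 16
m=2,p=0: 2>0, total = 16+2 = 18
m=2,p=1: 2>1, total = 18+1 = 19
m=2,p=2: not 2>2, total = 19+3 = 22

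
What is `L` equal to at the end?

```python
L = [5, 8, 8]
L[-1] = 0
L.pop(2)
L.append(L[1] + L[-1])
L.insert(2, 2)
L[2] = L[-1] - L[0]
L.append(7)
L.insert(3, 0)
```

L[-1] = 0 → [5, 8, 0]
pop(2) removes 0 → [5, 8]
append L[1]+L[-1] = 8+8 = 16 → [5, 8, 16]
insert 2 at 2 → [5, 8, 2, 16]
L[2] = L[-1]-L[0] = 16-5 = 11 → [5, 8, 11, 16]
append 7 → [5, 8, 11, 16, 7]
insert 0 at 3 → [5, 8, 11, 0, 16, 7]

[5, 8, 11, 0, 16, 7]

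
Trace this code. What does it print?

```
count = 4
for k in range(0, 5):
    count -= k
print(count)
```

-6

k=0: count = 4-0 = 4
k=1: count = 4-1 = 3
k=2: count = 3-2 = 1
k=3: count = 1-3 = -2
k=4: count = (-2)-4 = -6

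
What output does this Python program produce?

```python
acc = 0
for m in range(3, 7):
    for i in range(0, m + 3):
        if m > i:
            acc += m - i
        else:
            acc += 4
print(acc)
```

100

m=3,i=0: 3>0, acc = 0+3 = 3
m=3,i=1: 3>1, acc = 3+2 = 5
m=3,i=2: 3>2, acc = 5+1 = 6
m=3,i=3: not 3>3, acc = 6+4 = 10
m=3,i=4: not 3>4, acc = 10+4 = 14
m=3,i=5: not 3>5, acc = 14+4 = 18
m=4,i=0: 4>0, acc = 18+4 = 22
m=4,i=1: 4>1, acc = 22+3 = 25
m=4,i=2: 4>2, acc = 25+2 = 27
m=4,i=3: 4>3, acc = 27+1 = 28
m=4,i=4: not 4>4, acc = 28+4 = 32
m=4,i=5: not 4>5, acc = 32+4 = 36
m=4,i=6: not 4>6, acc = 36+4 = 40
m=5,i=0: 5>0, acc = 40+5 = 45
m=5,i=1: 5>1, acc = 45+4 = 49
m=5,i=2: 5>2, acc = 49+3 = 52
m=5,i=3: 5>3, acc = 52+2 = 54
m=5,i=4: 5>4, acc = 54+1 = 55
m=5,i=5: not 5>5, acc = 55+4 = 59
m=5,i=6: not 5>6, acc = 59+4 = 63
m=5,i=7: not 5>7, acc = 63+4 = 67
m=6,i=0: 6>0, acc = 67+6 = 73
m=6,i=1: 6>1, acc = 73+5 = 78
m=6,i=2: 6>2, acc = 78+4 = 82
m=6,i=3: 6>3, acc = 82+3 = 85
m=6,i=4: 6>4, acc = 85+2 = 87
m=6,i=5: 6>5, acc = 87+1 = 88
m=6,i=6: not 6>6, acc = 88+4 = 92
m=6,i=7: not 6>7, acc = 92+4 = 96
m=6,i=8: not 6>8, acc = 96+4 = 100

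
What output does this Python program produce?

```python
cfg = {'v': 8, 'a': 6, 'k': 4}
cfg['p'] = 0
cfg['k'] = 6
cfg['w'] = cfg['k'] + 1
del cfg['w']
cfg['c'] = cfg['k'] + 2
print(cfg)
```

cfg['p'] = 0 → {'v': 8, 'a': 6, 'k': 4, 'p': 0}
cfg['k'] = 6 → {'v': 8, 'a': 6, 'k': 6, 'p': 0}
cfg['w'] = cfg['k']+1 = 7 → {'v': 8, 'a': 6, 'k': 6, 'p': 0, 'w': 7}
del 'w' → {'v': 8, 'a': 6, 'k': 6, 'p': 0}
cfg['c'] = cfg['k']+2 = 8 → {'v': 8, 'a': 6, 'k': 6, 'p': 0, 'c': 8}

{'v': 8, 'a': 6, 'k': 6, 'p': 0, 'c': 8}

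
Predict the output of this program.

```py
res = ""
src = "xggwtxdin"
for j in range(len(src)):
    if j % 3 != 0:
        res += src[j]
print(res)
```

ggtxin

j=0: skip
j=1: add 'g' → 'g'
j=2: add 'g' → 'gg'
j=3: skip
j=4: add 't' → 'ggt'
j=5: add 'x' → 'ggtx'
j=6: skip
j=7: add 'i' → 'ggtxi'
j=8: add 'n' → 'ggtxin'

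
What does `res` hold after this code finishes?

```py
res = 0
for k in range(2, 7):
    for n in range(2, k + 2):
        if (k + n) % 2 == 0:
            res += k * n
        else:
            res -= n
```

k=2,n=2: even sum, res = 0+4 = 4
k=2,n=3: odd sum, res = 4-3 = 1
k=3,n=2: odd sum, res = 1-2 = -1
k=3,n=3: even sum, res = (-1)+9 = 8
k=3,n=4: odd sum, res = 8-4 = 4
k=4,n=2: even sum, res = 4+8 = 12
k=4,n=3: odd sum, res = 12-3 = 9
k=4,n=4: even sum, res = 9+16 = 25
k=4,n=5: odd sum, res = 25-5 = 20
k=5,n=2: odd sum, res = 20-2 = 18
k=5,n=3: even sum, res = 18+15 = 33
k=5,n=4: odd sum, res = 33-4 = 29
k=5,n=5: even sum, res = 29+25 = 54
k=5,n=6: odd sum, res = 54-6 = 48
k=6,n=2: even sum, res = 48+12 = 60
k=6,n=3: odd sum, res = 60-3 = 57
k=6,n=4: even sum, res = 57+24 = 81
k=6,n=5: odd sum, res = 81-5 = 76
k=6,n=6: even sum, res = 76+36 = 112
k=6,n=7: odd sum, res = 112-7 = 105

105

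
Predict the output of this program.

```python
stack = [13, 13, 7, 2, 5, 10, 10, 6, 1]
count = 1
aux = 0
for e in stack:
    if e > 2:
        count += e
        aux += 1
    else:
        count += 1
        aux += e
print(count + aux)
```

77

e=13: >2, count = 1+13 = 14; aux=1
e=13: >2, count = 14+13 = 27; aux=2
e=7: >2, count = 27+7 = 34; aux=3
e=2: not >2, count = 34+1 = 35; aux=5
e=5: >2, count = 35+5 = 40; aux=6
e=10: >2, count = 40+10 = 50; aux=7
e=10: >2, count = 50+10 = 60; aux=8
e=6: >2, count = 60+6 = 66; aux=9
e=1: not >2, count = 66+1 = 67; aux=10
count+aux = 67+10 = 77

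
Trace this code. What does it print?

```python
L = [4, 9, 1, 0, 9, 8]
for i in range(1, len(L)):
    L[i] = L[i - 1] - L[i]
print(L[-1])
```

-23

i=1: L[1] = 4-9 = -5 → [4, -5, 1, 0, 9, 8]
i=2: L[2] = (-5)-1 = -6 → [4, -5, -6, 0, 9, 8]
i=3: L[3] = (-6)-0 = -6 → [4, -5, -6, -6, 9, 8]
i=4: L[4] = (-6)-9 = -15 → [4, -5, -6, -6, -15, 8]
i=5: L[5] = (-15)-8 = -23 → [4, -5, -6, -6, -15, -23]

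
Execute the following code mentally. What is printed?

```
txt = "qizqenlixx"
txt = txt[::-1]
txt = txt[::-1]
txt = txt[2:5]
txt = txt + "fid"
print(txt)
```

reverse → 'xxilneqziq'
reverse → 'qizqenlixx'
slice [2:5] → 'zqe'
+ 'fid' → 'zqefid'

zqefid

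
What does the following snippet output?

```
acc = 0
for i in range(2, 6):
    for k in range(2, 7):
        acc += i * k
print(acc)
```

280

i=2,k=2: acc = 0+4 = 4
i=2,k=3: acc = 4+6 = 10
i=2,k=4: acc = 10+8 = 18
i=2,k=5: acc = 18+10 = 28
i=2,k=6: acc = 28+12 = 40
i=3,k=2: acc = 40+6 = 46
i=3,k=3: acc = 46+9 = 55
i=3,k=4: acc = 55+12 = 67
i=3,k=5: acc = 67+15 = 82
i=3,k=6: acc = 82+18 = 100
i=4,k=2: acc = 100+8 = 108
i=4,k=3: acc = 108+12 = 120
i=4,k=4: acc = 120+16 = 136
i=4,k=5: acc = 136+20 = 156
i=4,k=6: acc = 156+24 = 180
i=5,k=2: acc = 180+10 = 190
i=5,k=3: acc = 190+15 = 205
i=5,k=4: acc = 205+20 = 225
i=5,k=5: acc = 225+25 = 250
i=5,k=6: acc = 250+30 = 280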